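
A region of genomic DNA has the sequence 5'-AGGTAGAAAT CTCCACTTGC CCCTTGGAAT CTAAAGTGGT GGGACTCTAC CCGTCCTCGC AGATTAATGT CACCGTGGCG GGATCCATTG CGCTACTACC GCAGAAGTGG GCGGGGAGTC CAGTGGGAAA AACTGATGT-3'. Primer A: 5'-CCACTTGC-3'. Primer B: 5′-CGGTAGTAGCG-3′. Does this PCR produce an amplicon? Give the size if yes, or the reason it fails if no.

Yes — an 89 bp product.

Primer A (CCACTTGC) matches the top strand at positions 13–20; it acts as a forward primer.
Primer B's reverse complement is CGCTACTACCG, matching the top strand at positions 91–101; it acts as a reverse primer.
The 3' ends face each other across positions 13–101, giving an 89 bp product.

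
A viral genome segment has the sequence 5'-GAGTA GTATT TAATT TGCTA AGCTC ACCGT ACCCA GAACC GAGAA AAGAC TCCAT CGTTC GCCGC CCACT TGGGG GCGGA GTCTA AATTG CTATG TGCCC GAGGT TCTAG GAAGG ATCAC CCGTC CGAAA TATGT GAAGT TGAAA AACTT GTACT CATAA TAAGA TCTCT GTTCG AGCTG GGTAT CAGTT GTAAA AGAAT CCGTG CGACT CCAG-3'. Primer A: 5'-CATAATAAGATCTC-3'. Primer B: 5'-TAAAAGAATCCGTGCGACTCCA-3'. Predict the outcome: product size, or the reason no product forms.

Primer A (CATAATAAGATCTC) matches the top strand at positions 156–169 (3' end points downstream).
Primer B (TAAAAGAATCCGTGCGACTCCA) also matches the top strand directly, at positions 192–213 — its reverse complement TGGAGTCGCACGGATTCTTTTA is not present.
Both primers anneal to the bottom strand with 3' ends pointing the same way, so neither can prime synthesis back toward the other.

No product — both primers anneal to the same strand and extend in the same direction.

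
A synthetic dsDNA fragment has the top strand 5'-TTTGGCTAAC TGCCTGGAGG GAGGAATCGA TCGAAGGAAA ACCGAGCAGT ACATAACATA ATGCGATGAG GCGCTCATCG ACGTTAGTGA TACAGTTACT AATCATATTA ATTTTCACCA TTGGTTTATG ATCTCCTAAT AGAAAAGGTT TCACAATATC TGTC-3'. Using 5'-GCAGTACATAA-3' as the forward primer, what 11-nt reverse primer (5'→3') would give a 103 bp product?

5'-CCTTTTCTATT-3'

The forward primer binds at positions 46–56, so a 103 bp product ends at position 46 + 103 − 1 = 148.
The reverse primer anneals to the top strand over positions 138–148, i.e. to AATAGAAAAGG.
Its sequence written 5'→3' is the reverse complement: CCTTTTCTATT.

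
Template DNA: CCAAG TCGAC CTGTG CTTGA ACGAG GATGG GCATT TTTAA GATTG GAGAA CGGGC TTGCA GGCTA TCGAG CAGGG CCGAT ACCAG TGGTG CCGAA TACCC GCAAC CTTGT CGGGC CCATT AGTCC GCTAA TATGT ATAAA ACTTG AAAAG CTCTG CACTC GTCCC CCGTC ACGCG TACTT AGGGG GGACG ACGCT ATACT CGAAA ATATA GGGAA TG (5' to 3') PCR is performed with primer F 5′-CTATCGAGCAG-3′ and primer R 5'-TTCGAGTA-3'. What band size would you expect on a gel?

Forward primer CTATCGAGCAG is found on the top strand at positions 63–73.
Taking the reverse complement of TTCGAGTA gives TACTCGAA, found at positions 197–204 on the template; the primer anneals here to the top strand with its 3' end pointing upstream.
Product length = (reverse-primer end) − (forward-primer start) + 1 = 204 − 63 + 1 = 142 bp.

142 bp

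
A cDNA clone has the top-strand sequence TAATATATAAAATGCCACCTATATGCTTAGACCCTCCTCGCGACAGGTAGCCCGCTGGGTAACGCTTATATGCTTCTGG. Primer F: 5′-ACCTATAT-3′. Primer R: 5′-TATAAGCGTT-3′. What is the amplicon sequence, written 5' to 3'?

Scanning the template, ACCTATAT occurs at positions 17–24; this primer anneals to the bottom strand there with its 3' end pointing downstream.
Reverse complement of the reverse primer: AACGCTTATA. This occurs on the top strand at positions 61–70.
The product is the template from position 17 through 70 (54 bp).

5'-ACCTATATGCTTAGACCCTCCTCGCGACAGGTAGCCCGCTGGGTAACGCTTATA-3'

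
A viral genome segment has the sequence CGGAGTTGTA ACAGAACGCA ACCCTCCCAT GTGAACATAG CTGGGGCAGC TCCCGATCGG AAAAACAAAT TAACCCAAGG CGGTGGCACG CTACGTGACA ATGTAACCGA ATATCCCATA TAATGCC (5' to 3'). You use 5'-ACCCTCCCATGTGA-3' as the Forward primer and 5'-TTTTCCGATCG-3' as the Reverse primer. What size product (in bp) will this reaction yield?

The forward primer matches the template at positions 21–34.
Taking the reverse complement of TTTTCCGATCG gives CGATCGGAAAA, found at positions 54–64 on the template; the primer anneals here to the top strand with its 3' end pointing upstream.
Amplicon spans positions 21–64: 44 bp.

44 bp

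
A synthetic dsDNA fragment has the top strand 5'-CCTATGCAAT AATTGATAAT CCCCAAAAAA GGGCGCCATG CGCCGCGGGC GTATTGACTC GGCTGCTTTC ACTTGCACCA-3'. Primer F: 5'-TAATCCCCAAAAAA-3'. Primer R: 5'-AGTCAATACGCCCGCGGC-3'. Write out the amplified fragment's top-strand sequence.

5'-TAATCCCCAAAAAAGGGCGCCATGCGCCGCGGGCGTATTGACT-3'

Forward primer TAATCCCCAAAAAA is found on the top strand at positions 17–30.
The reverse primer's reverse complement is GCCGCGGGCGTATTGACT, which matches the template at positions 42–59.
The product is the template from position 17 through 59 (43 bp).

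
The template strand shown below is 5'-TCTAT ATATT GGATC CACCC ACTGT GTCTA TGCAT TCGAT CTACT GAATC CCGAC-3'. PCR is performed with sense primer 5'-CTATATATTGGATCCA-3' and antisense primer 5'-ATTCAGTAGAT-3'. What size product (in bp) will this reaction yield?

48 bp

Forward primer CTATATATTGGATCCA is found on the top strand at positions 2–17.
Taking the reverse complement of ATTCAGTAGAT gives ATCTACTGAAT, found at positions 39–49 on the template; the primer anneals here to the top strand with its 3' end pointing upstream.
The product runs from position 2 to position 49, so its length is 49 − 2 + 1 = 48 bp.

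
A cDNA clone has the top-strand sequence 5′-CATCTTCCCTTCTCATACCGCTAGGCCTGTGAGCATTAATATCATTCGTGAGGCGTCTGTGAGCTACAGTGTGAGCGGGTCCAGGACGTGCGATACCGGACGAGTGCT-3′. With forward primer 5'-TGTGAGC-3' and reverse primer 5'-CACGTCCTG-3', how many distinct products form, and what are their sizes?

Three products: 63 bp, 33 bp, 21 bp

The forward primer TGTGAGC matches the top strand at positions 28–34, 58–64, 70–76.
The reverse primer's reverse complement is CAGGACGTG, matching at positions 82–90.
Each forward site pairs with the reverse site to give a product ending at position 90: sizes 63, 33, 21 bp.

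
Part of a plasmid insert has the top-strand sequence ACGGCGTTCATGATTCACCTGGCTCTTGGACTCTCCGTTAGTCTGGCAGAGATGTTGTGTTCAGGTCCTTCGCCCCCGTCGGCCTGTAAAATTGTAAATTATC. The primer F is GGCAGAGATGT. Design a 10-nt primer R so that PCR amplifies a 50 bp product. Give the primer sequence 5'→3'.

The forward primer binds at positions 45–55, so a 50 bp product ends at position 45 + 50 − 1 = 94.
The reverse primer anneals to the top strand over positions 85–94, i.e. to TGTAAAATTG.
Its sequence written 5'→3' is the reverse complement: CAATTTTACA.

5'-CAATTTTACA-3'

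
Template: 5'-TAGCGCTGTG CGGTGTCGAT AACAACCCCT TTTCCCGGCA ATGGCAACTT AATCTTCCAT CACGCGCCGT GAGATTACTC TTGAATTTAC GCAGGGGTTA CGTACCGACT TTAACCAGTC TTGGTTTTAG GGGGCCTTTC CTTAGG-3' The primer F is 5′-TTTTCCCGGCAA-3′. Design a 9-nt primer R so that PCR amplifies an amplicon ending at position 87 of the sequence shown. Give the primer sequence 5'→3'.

The forward primer binds at positions 30–41; the product's 3' end on the top strand is position 87.
The reverse primer anneals to the top strand over positions 79–87, i.e. to TCTTGAATT.
Its sequence written 5'→3' is the reverse complement: AATTCAAGA.

5'-AATTCAAGA-3'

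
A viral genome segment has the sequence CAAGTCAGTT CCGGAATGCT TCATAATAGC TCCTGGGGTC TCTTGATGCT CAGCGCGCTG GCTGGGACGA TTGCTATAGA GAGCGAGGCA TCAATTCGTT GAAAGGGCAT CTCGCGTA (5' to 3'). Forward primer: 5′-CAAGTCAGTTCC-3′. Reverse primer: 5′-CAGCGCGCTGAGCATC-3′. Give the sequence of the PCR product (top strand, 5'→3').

Scanning the template, CAAGTCAGTTCC occurs at positions 1–12; this primer anneals to the bottom strand there with its 3' end pointing downstream.
Reverse complement of the reverse primer: GATGCTCAGCGCGCTG. This occurs on the top strand at positions 45–60.
The product is the template from position 1 through 60 (60 bp).

5'-CAAGTCAGTTCCGGAATGCTTCATAATAGCTCCTGGGGTCTCTTGATGCTCAGCGCGCTG-3'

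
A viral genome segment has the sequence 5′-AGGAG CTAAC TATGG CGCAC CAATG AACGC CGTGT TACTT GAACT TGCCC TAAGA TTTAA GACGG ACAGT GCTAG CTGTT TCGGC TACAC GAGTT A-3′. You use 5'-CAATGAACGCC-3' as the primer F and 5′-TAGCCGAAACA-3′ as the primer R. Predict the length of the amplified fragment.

67 bp

The forward primer matches the template at positions 21–31.
The reverse primer's reverse complement is TGTTTCGGCTA, which matches the template at positions 77–87.
Amplicon spans positions 21–87: 67 bp.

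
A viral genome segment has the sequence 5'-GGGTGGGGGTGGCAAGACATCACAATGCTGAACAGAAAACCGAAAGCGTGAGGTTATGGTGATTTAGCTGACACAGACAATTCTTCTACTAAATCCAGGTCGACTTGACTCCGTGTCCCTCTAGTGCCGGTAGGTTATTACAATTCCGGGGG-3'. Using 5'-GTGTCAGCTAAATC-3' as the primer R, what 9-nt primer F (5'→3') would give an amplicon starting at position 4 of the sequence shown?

5'-TGGGGGTGG-3'

The reverse primer's reverse complement GATTTAGCTGACAC matches the template at positions 61–74; the product starts at position 4.
The forward primer is identical to the top strand over positions 4–12: TGGGGGTGG.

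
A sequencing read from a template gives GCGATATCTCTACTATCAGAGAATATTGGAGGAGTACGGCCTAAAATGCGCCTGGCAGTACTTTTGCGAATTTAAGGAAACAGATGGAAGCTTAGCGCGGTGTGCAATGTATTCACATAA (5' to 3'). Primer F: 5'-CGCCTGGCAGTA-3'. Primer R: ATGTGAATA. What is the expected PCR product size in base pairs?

70 bp

Forward primer CGCCTGGCAGTA is found on the top strand at positions 49–60.
The reverse primer's reverse complement is TATTCACAT, which matches the template at positions 110–118.
The product runs from position 49 to position 118, so its length is 118 − 49 + 1 = 70 bp.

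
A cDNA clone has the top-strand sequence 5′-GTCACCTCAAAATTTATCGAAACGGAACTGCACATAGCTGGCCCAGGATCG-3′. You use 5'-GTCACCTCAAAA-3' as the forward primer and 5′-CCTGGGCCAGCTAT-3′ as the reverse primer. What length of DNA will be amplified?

47 bp

The forward primer matches the template at positions 1–12.
Taking the reverse complement of CCTGGGCCAGCTAT gives ATAGCTGGCCCAGG, found at positions 34–47 on the template; the primer anneals here to the top strand with its 3' end pointing upstream.
Amplicon spans positions 1–47: 47 bp.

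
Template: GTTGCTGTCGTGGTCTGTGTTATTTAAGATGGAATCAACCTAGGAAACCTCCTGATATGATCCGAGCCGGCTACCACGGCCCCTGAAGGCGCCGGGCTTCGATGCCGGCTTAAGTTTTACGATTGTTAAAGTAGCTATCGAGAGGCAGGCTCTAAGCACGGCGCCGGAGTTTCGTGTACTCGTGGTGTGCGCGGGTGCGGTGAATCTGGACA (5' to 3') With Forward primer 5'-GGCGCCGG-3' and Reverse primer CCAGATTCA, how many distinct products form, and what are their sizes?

The forward primer GGCGCCGG matches the top strand at positions 88–95, 160–167.
The reverse primer's reverse complement is TGAATCTGG, matching at positions 201–209.
Each forward site pairs with the reverse site to give a product ending at position 209: sizes 122, 50 bp.

Two products: 122 bp, 50 bp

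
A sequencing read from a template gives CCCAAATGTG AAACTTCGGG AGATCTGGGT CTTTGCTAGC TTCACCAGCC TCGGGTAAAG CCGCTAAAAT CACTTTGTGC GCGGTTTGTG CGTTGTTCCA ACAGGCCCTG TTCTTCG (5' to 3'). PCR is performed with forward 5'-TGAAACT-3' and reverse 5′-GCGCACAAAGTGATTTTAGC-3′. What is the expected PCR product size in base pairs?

74 bp

Scanning the template, TGAAACT occurs at positions 9–15; this primer anneals to the bottom strand there with its 3' end pointing downstream.
Taking the reverse complement of GCGCACAAAGTGATTTTAGC gives GCTAAAATCACTTTGTGCGC, found at positions 63–82 on the template; the primer anneals here to the top strand with its 3' end pointing upstream.
Amplicon spans positions 9–82: 74 bp.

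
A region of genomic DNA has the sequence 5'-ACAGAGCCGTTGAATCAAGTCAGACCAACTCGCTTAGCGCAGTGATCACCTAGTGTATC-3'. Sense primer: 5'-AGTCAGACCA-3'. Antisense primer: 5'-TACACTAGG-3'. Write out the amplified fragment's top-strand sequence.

Forward primer AGTCAGACCA is found on the top strand at positions 18–27.
Reverse complement of the reverse primer: CCTAGTGTA. This occurs on the top strand at positions 49–57.
The product is the template from position 18 through 57 (40 bp).

5'-AGTCAGACCAACTCGCTTAGCGCAGTGATCACCTAGTGTA-3'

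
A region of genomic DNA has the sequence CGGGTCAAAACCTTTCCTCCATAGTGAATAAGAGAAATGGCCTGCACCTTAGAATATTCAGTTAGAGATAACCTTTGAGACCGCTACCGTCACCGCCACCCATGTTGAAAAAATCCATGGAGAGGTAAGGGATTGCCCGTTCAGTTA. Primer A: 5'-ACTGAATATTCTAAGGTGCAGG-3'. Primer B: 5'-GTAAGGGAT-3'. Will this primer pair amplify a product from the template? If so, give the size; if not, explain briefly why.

No product — the primers' 3' ends point away from each other.

Primer A (ACTGAATATTCTAAGGTGCAGG) has reverse complement CCTGCACCTTAGAATATTCAGT, which matches the top strand at positions 41–62; primer A anneals to the top strand there with its 3' end pointing upstream toward position 41.
Primer B (GTAAGGGAT) matches the top strand directly at positions 125–133; it anneals to the bottom strand with its 3' end pointing downstream toward position 133.
The 3' ends diverge (primer A extends toward position 1, primer B toward position 147), so the primers never converge on a shared product.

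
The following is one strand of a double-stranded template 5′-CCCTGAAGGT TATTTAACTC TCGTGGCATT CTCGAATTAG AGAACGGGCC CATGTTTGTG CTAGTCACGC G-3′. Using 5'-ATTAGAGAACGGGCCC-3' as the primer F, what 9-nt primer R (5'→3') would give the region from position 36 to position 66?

The product's 3' end on the top strand is position 66.
The reverse primer anneals to the top strand over positions 58–66, i.e. to GTGCTAGTC.
Its sequence written 5'→3' is the reverse complement: GACTAGCAC.

5'-GACTAGCAC-3'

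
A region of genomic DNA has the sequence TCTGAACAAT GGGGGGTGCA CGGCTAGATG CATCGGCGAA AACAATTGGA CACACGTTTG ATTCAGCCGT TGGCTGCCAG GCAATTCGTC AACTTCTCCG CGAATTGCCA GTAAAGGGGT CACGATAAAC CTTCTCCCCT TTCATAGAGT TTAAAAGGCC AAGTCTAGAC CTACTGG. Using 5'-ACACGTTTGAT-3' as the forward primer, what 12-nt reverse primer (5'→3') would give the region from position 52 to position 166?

5'-AGACTTGGCCTT-3'

The product's 3' end on the top strand is position 166.
The reverse primer anneals to the top strand over positions 155–166, i.e. to AAGGCCAAGTCT.
Its sequence written 5'→3' is the reverse complement: AGACTTGGCCTT.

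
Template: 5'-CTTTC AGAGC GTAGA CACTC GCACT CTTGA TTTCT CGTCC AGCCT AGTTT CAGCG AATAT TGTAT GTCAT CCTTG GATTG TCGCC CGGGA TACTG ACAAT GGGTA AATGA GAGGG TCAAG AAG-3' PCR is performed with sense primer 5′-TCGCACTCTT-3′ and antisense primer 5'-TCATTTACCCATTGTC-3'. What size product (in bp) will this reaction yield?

92 bp

Scanning the template, TCGCACTCTT occurs at positions 19–28; this primer anneals to the bottom strand there with its 3' end pointing downstream.
Taking the reverse complement of TCATTTACCCATTGTC gives GACAATGGGTAAATGA, found at positions 95–110 on the template; the primer anneals here to the top strand with its 3' end pointing upstream.
Amplicon spans positions 19–110: 92 bp.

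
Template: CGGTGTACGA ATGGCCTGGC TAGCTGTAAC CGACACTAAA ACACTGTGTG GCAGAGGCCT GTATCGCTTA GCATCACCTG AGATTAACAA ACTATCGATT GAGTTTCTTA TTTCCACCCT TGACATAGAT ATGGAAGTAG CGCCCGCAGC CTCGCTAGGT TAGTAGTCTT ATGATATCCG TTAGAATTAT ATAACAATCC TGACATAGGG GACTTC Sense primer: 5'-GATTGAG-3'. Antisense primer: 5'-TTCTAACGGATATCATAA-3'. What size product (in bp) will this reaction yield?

Scanning the template, GATTGAG occurs at positions 97–103; this primer anneals to the bottom strand there with its 3' end pointing downstream.
Taking the reverse complement of TTCTAACGGATATCATAA gives TTATGATATCCGTTAGAA, found at positions 169–186 on the template; the primer anneals here to the top strand with its 3' end pointing upstream.
Product length = (reverse-primer end) − (forward-primer start) + 1 = 186 − 97 + 1 = 90 bp.

90 bp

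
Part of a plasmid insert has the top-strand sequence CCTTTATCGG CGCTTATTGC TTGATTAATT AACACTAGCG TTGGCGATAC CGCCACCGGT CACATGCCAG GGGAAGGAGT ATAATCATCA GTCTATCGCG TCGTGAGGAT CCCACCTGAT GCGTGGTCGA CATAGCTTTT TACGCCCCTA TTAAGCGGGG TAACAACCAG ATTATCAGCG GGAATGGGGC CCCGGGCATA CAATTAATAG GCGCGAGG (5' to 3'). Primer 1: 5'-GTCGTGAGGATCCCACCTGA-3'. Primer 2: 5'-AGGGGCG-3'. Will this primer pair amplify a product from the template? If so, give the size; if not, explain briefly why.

Yes — a 50 bp product.

Primer 1 (GTCGTGAGGATCCCACCTGA) matches the top strand at positions 100–119; it acts as a forward primer.
Primer 2's reverse complement is CGCCCCT, matching the top strand at positions 143–149; it acts as a reverse primer.
The 3' ends face each other across positions 100–149, giving a 50 bp product.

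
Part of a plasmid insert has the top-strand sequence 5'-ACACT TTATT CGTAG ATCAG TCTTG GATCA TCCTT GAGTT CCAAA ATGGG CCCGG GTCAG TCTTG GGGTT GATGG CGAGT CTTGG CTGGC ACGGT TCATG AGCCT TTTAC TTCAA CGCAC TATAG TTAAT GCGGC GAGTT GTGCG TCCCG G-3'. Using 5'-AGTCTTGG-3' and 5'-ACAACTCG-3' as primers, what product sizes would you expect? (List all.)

The forward primer AGTCTTGG matches the top strand at positions 19–26, 59–66, 78–85.
The reverse primer's reverse complement is CGAGTTGT, matching at positions 135–142.
Each forward site pairs with the reverse site to give a product ending at position 142: sizes 124, 84, 65 bp.

124 bp, 84 bp, 65 bp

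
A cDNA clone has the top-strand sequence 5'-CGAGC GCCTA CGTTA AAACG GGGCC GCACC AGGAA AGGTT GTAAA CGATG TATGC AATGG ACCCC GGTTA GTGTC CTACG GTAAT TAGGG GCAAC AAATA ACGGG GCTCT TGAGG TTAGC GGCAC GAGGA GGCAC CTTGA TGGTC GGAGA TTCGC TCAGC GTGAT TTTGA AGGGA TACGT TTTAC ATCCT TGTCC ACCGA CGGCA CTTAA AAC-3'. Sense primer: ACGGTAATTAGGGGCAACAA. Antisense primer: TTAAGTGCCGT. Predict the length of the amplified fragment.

133 bp

Forward primer ACGGTAATTAGGGGCAACAA is found on the top strand at positions 78–97.
Reverse complement of the reverse primer: ACGGCACTTAA. This occurs on the top strand at positions 200–210.
Product length = (reverse-primer end) − (forward-primer start) + 1 = 210 − 78 + 1 = 133 bp.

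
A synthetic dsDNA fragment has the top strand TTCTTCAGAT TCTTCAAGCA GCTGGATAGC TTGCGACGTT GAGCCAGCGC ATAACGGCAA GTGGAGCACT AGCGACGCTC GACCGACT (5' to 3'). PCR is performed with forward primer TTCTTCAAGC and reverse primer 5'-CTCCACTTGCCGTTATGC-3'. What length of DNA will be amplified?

57 bp

Scanning the template, TTCTTCAAGC occurs at positions 10–19; this primer anneals to the bottom strand there with its 3' end pointing downstream.
Taking the reverse complement of CTCCACTTGCCGTTATGC gives GCATAACGGCAAGTGGAG, found at positions 49–66 on the template; the primer anneals here to the top strand with its 3' end pointing upstream.
Amplicon spans positions 10–66: 57 bp.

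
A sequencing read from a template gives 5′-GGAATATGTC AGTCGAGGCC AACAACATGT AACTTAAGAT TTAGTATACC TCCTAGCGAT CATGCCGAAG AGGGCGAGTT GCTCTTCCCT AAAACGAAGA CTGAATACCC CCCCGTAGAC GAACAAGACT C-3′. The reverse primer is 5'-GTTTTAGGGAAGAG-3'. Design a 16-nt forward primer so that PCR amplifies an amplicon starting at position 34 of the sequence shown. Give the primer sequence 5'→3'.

The reverse primer's reverse complement CTCTTCCCTAAAAC matches the template at positions 82–95; the product starts at position 34.
The forward primer is identical to the top strand over positions 34–49: TTAAGATTTAGTATAC.

5'-TTAAGATTTAGTATAC-3'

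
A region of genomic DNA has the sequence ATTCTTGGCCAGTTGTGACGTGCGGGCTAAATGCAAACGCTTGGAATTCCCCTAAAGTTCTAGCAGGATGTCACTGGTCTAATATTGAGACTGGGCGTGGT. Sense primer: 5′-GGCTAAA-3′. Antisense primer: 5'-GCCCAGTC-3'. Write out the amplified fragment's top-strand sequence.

Forward primer GGCTAAA is found on the top strand at positions 25–31.
Reverse complement of the reverse primer: GACTGGGC. This occurs on the top strand at positions 89–96.
The product is the template from position 25 through 96 (72 bp).

5'-GGCTAAATGCAAACGCTTGGAATTCCCCTAAAGTTCTAGCAGGATGTCACTGGTCTAATATTGAGACTGGGC-3'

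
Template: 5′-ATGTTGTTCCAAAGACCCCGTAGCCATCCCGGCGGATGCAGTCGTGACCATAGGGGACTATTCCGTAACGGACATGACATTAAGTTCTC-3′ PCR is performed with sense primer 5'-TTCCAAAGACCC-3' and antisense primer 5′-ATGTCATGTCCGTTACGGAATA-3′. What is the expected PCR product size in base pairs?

74 bp

The forward primer matches the template at positions 7–18.
The reverse primer's reverse complement is TATTCCGTAACGGACATGACAT, which matches the template at positions 59–80.
The product runs from position 7 to position 80, so its length is 80 − 7 + 1 = 74 bp.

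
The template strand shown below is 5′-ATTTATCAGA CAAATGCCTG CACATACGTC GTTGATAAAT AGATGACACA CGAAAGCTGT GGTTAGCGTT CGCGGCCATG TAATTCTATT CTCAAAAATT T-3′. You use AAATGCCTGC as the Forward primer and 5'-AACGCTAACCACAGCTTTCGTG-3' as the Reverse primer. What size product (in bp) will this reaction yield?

59 bp

Forward primer AAATGCCTGC is found on the top strand at positions 12–21.
Reverse complement of the reverse primer: CACGAAAGCTGTGGTTAGCGTT. This occurs on the top strand at positions 49–70.
Product length = (reverse-primer end) − (forward-primer start) + 1 = 70 − 12 + 1 = 59 bp.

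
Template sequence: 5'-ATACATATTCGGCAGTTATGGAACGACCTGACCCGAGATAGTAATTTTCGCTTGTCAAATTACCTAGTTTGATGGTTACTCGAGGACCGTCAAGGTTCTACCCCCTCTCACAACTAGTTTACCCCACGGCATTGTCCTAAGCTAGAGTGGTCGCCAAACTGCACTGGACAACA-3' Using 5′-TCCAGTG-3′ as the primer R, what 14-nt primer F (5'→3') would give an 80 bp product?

The reverse primer's reverse complement CACTGGA matches the template at positions 162–168, so the product ends at position 168.
An 80 bp product then starts at position 168 − 80 + 1 = 89.
The forward primer is identical to the top strand there: GTCAAGGTTCTACC.

5'-GTCAAGGTTCTACC-3'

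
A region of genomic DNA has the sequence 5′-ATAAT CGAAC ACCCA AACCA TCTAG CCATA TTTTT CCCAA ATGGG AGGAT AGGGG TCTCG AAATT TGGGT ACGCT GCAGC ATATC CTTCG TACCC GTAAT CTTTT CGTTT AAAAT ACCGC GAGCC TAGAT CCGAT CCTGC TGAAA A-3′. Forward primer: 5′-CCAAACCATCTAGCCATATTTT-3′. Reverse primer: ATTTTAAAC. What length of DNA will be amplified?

103 bp

The forward primer matches the template at positions 13–34.
The reverse primer's reverse complement is GTTTAAAAT, which matches the template at positions 107–115.
Amplicon spans positions 13–115: 103 bp.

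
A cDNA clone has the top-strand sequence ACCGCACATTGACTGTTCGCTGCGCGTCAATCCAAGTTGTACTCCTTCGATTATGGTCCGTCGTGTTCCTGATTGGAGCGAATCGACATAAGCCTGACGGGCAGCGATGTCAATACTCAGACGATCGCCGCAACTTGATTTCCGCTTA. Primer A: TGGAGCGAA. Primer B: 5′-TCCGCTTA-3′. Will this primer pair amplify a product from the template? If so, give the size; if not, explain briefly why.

No product — both primers anneal to the same strand and extend in the same direction.

Primer A (TGGAGCGAA) matches the top strand at positions 74–82 (3' end points downstream).
Primer B (TCCGCTTA) also matches the top strand directly, at positions 141–148 — its reverse complement TAAGCGGA is not present.
Both primers anneal to the bottom strand with 3' ends pointing the same way, so neither can prime synthesis back toward the other.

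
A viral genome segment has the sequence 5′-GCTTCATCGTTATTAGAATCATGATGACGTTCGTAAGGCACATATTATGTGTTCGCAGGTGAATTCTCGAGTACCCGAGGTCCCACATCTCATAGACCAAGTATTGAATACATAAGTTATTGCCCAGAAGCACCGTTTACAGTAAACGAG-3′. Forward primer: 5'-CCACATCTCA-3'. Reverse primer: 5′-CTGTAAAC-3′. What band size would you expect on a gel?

60 bp

Forward primer CCACATCTCA is found on the top strand at positions 83–92.
The reverse primer's reverse complement is GTTTACAG, which matches the template at positions 135–142.
Amplicon spans positions 83–142: 60 bp.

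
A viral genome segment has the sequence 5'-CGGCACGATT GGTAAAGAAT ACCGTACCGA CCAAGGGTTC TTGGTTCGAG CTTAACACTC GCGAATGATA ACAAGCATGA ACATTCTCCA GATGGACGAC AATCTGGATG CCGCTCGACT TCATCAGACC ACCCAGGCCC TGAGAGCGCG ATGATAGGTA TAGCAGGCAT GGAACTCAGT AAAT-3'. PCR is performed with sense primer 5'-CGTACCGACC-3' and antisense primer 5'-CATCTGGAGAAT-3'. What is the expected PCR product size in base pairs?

72 bp

Scanning the template, CGTACCGACC occurs at positions 23–32; this primer anneals to the bottom strand there with its 3' end pointing downstream.
Reverse complement of the reverse primer: ATTCTCCAGATG. This occurs on the top strand at positions 83–94.
The product runs from position 23 to position 94, so its length is 94 − 23 + 1 = 72 bp.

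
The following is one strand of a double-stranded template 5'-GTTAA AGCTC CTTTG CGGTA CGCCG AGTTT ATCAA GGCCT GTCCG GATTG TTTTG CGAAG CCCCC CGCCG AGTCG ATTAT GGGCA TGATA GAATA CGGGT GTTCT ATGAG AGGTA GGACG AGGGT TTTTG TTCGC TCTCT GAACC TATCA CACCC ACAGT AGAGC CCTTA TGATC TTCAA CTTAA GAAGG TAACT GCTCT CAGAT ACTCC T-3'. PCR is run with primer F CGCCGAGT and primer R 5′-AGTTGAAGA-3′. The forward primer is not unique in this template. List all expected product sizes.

The forward primer CGCCGAGT matches the top strand at positions 21–28, 66–73.
The reverse primer's reverse complement is TCTTCAACT, matching at positions 174–182.
Each forward site pairs with the reverse site to give a product ending at position 182: sizes 162, 117 bp.

162 bp, 117 bp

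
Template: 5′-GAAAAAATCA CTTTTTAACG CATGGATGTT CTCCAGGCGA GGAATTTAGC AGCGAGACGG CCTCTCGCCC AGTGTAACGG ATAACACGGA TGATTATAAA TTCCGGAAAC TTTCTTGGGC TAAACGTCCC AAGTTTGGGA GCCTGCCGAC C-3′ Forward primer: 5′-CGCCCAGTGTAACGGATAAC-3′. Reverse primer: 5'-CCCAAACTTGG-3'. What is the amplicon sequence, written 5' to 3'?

Scanning the template, CGCCCAGTGTAACGGATAAC occurs at positions 66–85; this primer anneals to the bottom strand there with its 3' end pointing downstream.
Taking the reverse complement of CCCAAACTTGG gives CCAAGTTTGGG, found at positions 129–139 on the template; the primer anneals here to the top strand with its 3' end pointing upstream.
The product is the template from position 66 through 139 (74 bp).

5'-CGCCCAGTGTAACGGATAACACGGATGATTATAAATTCCGGAAACTTTCTTGGGCTAAACGTCCCAAGTTTGGG-3'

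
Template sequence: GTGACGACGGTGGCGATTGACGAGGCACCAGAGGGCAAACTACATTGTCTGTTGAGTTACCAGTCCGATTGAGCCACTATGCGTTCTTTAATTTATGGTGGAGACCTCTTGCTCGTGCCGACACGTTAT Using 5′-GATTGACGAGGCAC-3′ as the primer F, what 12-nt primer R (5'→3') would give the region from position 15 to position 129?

The product's 3' end on the top strand is position 129.
The reverse primer anneals to the top strand over positions 118–129, i.e. to CCGACACGTTAT.
Its sequence written 5'→3' is the reverse complement: ATAACGTGTCGG.

5'-ATAACGTGTCGG-3'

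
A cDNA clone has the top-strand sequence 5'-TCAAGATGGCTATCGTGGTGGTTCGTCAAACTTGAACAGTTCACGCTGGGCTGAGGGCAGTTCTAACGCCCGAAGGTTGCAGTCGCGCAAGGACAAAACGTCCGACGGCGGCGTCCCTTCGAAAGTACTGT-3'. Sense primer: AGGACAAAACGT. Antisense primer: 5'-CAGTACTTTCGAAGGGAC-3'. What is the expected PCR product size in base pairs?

41 bp

Scanning the template, AGGACAAAACGT occurs at positions 90–101; this primer anneals to the bottom strand there with its 3' end pointing downstream.
The reverse primer's reverse complement is GTCCCTTCGAAAGTACTG, which matches the template at positions 113–130.
Amplicon spans positions 90–130: 41 bp.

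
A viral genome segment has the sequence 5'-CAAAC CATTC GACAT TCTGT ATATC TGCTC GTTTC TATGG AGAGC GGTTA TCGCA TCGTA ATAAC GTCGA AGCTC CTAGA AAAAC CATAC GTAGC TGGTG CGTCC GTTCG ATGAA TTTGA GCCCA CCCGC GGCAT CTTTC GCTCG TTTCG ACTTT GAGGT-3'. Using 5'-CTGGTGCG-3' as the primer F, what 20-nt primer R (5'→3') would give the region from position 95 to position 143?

5'-AGCGAAAGATGCCGCGGGTG-3'

The product's 3' end on the top strand is position 143.
The reverse primer anneals to the top strand over positions 124–143, i.e. to CACCCGCGGCATCTTTCGCT.
Its sequence written 5'→3' is the reverse complement: AGCGAAAGATGCCGCGGGTG.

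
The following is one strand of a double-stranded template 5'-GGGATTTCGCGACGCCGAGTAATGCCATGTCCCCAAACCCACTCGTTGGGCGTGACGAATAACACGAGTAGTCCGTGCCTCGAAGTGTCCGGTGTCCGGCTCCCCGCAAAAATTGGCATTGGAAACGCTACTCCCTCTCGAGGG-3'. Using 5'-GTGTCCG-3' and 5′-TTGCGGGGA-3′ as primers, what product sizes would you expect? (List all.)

25 bp, 18 bp

The forward primer GTGTCCG matches the top strand at positions 85–91, 92–98.
The reverse primer's reverse complement is TCCCCGCAA, matching at positions 101–109.
Each forward site pairs with the reverse site to give a product ending at position 109: sizes 25, 18 bp.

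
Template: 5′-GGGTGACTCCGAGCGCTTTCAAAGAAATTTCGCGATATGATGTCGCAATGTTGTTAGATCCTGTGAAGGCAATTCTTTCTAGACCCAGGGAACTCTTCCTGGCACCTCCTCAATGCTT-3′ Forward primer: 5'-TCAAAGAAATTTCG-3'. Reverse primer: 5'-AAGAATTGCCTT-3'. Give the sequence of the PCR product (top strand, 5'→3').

The forward primer matches the template at positions 19–32.
Reverse complement of the reverse primer: AAGGCAATTCTT. This occurs on the top strand at positions 66–77.
The product is the template from position 19 through 77 (59 bp).

5'-TCAAAGAAATTTCGCGATATGATGTCGCAATGTTGTTAGATCCTGTGAAGGCAATTCTT-3'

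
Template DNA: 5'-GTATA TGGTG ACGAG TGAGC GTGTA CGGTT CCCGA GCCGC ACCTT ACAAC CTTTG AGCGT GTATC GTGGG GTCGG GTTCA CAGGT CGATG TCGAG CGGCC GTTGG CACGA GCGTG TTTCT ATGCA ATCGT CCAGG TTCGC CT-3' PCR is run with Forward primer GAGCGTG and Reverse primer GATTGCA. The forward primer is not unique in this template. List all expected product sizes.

112 bp, 74 bp, 20 bp

The forward primer GAGCGTG matches the top strand at positions 17–23, 55–61, 109–115.
The reverse primer's reverse complement is TGCAATC, matching at positions 122–128.
Each forward site pairs with the reverse site to give a product ending at position 128: sizes 112, 74, 20 bp.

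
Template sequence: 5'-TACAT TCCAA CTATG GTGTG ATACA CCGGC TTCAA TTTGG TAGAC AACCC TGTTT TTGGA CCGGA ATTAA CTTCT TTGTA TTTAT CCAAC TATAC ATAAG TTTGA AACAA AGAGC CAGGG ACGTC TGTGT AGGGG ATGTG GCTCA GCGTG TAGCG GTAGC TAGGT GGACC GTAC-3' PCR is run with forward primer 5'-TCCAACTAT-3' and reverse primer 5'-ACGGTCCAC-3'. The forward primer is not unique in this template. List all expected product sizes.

The forward primer TCCAACTAT matches the top strand at positions 6–14, 85–93.
The reverse primer's reverse complement is GTGGACCGT, matching at positions 164–172.
Each forward site pairs with the reverse site to give a product ending at position 172: sizes 167, 88 bp.

167 bp, 88 bp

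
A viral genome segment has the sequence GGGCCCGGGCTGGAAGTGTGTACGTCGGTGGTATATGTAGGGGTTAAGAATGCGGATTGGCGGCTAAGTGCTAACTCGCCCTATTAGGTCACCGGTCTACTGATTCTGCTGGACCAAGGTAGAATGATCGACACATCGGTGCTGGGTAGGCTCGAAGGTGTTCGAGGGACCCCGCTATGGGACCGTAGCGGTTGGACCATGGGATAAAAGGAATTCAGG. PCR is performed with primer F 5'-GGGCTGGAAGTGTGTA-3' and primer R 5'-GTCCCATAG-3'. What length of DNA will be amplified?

177 bp

Forward primer GGGCTGGAAGTGTGTA is found on the top strand at positions 7–22.
The reverse primer's reverse complement is CTATGGGAC, which matches the template at positions 175–183.
Amplicon spans positions 7–183: 177 bp.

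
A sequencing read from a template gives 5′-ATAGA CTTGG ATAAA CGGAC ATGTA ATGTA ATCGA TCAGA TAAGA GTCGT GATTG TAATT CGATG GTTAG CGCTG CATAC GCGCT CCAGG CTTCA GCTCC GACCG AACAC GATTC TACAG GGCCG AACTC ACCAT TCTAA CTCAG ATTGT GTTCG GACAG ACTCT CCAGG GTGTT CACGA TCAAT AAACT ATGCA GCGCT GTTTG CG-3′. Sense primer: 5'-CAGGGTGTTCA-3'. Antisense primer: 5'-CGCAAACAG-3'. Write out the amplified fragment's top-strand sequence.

5'-CAGGGTGTTCACGATCAATAAACTATGCAGCGCTGTTTGCG-3'

The forward primer matches the template at positions 167–177.
Taking the reverse complement of CGCAAACAG gives CTGTTTGCG, found at positions 199–207 on the template; the primer anneals here to the top strand with its 3' end pointing upstream.
The product is the template from position 167 through 207 (41 bp).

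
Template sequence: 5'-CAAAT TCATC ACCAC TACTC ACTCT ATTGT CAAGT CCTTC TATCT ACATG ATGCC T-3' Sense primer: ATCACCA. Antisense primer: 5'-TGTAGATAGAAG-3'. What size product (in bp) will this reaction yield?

Forward primer ATCACCA is found on the top strand at positions 8–14.
Reverse complement of the reverse primer: CTTCTATCTACA. This occurs on the top strand at positions 37–48.
Product length = (reverse-primer end) − (forward-primer start) + 1 = 48 − 8 + 1 = 41 bp.

41 bp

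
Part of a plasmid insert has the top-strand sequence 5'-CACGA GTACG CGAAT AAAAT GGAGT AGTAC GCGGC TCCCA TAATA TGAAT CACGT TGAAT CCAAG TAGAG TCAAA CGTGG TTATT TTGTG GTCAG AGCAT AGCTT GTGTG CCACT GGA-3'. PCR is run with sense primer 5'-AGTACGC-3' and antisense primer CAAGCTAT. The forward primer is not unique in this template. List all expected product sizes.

The forward primer AGTACGC matches the top strand at positions 5–11, 26–32.
The reverse primer's reverse complement is ATAGCTTG, matching at positions 99–106.
Each forward site pairs with the reverse site to give a product ending at position 106: sizes 102, 81 bp.

102 bp, 81 bp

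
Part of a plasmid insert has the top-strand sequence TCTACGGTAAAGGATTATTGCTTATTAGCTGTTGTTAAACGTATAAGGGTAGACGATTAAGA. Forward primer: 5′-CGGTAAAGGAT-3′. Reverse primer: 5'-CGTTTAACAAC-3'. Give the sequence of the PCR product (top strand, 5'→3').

5'-CGGTAAAGGATTATTGCTTATTAGCTGTTGTTAAACG-3'

Scanning the template, CGGTAAAGGAT occurs at positions 5–15; this primer anneals to the bottom strand there with its 3' end pointing downstream.
Reverse complement of the reverse primer: GTTGTTAAACG. This occurs on the top strand at positions 31–41.
The product is the template from position 5 through 41 (37 bp).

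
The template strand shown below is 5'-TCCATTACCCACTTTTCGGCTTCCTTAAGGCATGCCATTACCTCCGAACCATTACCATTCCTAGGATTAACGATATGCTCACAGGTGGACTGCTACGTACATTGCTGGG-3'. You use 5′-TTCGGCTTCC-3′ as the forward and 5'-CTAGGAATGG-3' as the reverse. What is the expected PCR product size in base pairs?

The forward primer matches the template at positions 15–24.
The reverse primer's reverse complement is CCATTCCTAG, which matches the template at positions 55–64.
Amplicon spans positions 15–64: 50 bp.

50 bp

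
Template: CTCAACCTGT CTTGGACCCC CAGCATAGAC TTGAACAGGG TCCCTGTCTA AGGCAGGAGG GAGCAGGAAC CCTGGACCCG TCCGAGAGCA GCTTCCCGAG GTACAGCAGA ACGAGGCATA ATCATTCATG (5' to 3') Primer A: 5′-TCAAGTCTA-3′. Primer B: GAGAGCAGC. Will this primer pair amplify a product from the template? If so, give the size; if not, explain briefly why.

Primer A (TCAAGTCTA) has reverse complement TAGACTTGA, which matches the top strand at positions 26–34; primer A anneals to the top strand there with its 3' end pointing upstream toward position 26.
Primer B (GAGAGCAGC) matches the top strand directly at positions 84–92; it anneals to the bottom strand with its 3' end pointing downstream toward position 92.
The 3' ends diverge (primer A extends toward position 1, primer B toward position 130), so the primers never converge on a shared product.

No product — the primers' 3' ends point away from each other.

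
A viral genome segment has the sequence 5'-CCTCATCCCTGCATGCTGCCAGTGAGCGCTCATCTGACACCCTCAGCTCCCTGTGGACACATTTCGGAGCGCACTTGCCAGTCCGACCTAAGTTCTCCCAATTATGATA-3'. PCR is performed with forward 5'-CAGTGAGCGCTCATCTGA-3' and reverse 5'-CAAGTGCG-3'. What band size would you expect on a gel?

58 bp

Scanning the template, CAGTGAGCGCTCATCTGA occurs at positions 20–37; this primer anneals to the bottom strand there with its 3' end pointing downstream.
Taking the reverse complement of CAAGTGCG gives CGCACTTG, found at positions 70–77 on the template; the primer anneals here to the top strand with its 3' end pointing upstream.
Product length = (reverse-primer end) − (forward-primer start) + 1 = 77 − 20 + 1 = 58 bp.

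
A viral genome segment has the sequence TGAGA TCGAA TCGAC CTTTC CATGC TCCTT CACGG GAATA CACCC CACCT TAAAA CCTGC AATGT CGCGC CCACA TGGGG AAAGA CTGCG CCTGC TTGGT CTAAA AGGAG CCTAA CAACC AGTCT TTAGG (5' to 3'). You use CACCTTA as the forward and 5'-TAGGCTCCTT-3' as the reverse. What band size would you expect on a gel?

Scanning the template, CACCTTA occurs at positions 46–52; this primer anneals to the bottom strand there with its 3' end pointing downstream.
Reverse complement of the reverse primer: AAGGAGCCTA. This occurs on the top strand at positions 105–114.
Product length = (reverse-primer end) − (forward-primer start) + 1 = 114 − 46 + 1 = 69 bp.

69 bp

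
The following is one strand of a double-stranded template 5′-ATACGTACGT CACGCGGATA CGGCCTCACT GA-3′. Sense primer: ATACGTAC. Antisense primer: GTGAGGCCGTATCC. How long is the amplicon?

Scanning the template, ATACGTAC occurs at positions 1–8; this primer anneals to the bottom strand there with its 3' end pointing downstream.
The reverse primer's reverse complement is GGATACGGCCTCAC, which matches the template at positions 16–29.
Product length = (reverse-primer end) − (forward-primer start) + 1 = 29 − 1 + 1 = 29 bp.

29 bp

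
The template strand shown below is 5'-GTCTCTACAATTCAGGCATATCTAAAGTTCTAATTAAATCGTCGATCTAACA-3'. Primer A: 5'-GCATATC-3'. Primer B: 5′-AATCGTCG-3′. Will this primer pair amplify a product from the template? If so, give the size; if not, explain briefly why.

No product — both primers anneal to the same strand and extend in the same direction.

Primer A (GCATATC) matches the top strand at positions 16–22 (3' end points downstream).
Primer B (AATCGTCG) also matches the top strand directly, at positions 37–44 — its reverse complement CGACGATT is not present.
Both primers anneal to the bottom strand with 3' ends pointing the same way, so neither can prime synthesis back toward the other.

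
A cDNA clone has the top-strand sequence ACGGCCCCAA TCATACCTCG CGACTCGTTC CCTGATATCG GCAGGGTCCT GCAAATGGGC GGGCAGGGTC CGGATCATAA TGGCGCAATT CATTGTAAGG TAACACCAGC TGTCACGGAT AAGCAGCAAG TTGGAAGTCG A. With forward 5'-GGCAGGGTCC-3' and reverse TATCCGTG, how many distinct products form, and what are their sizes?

The forward primer GGCAGGGTCC matches the top strand at positions 40–49, 62–71.
The reverse primer's reverse complement is CACGGATA, matching at positions 114–121.
Each forward site pairs with the reverse site to give a product ending at position 121: sizes 82, 60 bp.

Two products: 82 bp, 60 bp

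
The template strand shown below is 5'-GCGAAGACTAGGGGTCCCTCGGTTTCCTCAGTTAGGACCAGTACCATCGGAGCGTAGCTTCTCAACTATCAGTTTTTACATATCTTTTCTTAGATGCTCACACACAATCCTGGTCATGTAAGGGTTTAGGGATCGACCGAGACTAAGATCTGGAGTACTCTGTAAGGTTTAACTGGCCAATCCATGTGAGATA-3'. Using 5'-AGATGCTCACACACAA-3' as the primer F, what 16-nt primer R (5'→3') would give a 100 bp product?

The forward primer binds at positions 92–107, so a 100 bp product ends at position 92 + 100 − 1 = 191.
The reverse primer anneals to the top strand over positions 176–191, i.e. to GCCAATCCATGTGAGA.
Its sequence written 5'→3' is the reverse complement: TCTCACATGGATTGGC.

5'-TCTCACATGGATTGGC-3'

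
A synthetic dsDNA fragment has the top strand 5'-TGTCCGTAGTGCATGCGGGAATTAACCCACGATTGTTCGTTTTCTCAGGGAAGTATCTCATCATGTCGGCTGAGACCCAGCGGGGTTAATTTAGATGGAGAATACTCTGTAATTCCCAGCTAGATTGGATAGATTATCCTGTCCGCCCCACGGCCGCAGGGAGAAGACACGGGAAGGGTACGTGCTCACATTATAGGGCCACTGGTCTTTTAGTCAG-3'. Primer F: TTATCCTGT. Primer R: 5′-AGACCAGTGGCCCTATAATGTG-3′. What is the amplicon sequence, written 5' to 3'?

5'-TTATCCTGTCCGCCCCACGGCCGCAGGGAGAAGACACGGGAAGGGTACGTGCTCACATTATAGGGCCACTGGTCT-3'

Forward primer TTATCCTGT is found on the top strand at positions 134–142.
Taking the reverse complement of AGACCAGTGGCCCTATAATGTG gives CACATTATAGGGCCACTGGTCT, found at positions 187–208 on the template; the primer anneals here to the top strand with its 3' end pointing upstream.
The product is the template from position 134 through 208 (75 bp).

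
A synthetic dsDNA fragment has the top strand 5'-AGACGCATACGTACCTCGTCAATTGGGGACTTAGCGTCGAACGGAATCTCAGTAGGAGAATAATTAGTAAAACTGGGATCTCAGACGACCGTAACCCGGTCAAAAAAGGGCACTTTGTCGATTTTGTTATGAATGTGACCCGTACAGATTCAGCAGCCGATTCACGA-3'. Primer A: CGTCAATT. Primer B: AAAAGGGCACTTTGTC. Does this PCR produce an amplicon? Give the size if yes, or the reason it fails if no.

Primer A (CGTCAATT) matches the top strand at positions 17–24 (3' end points downstream).
Primer B (AAAAGGGCACTTTGTC) also matches the top strand directly, at positions 104–119 — its reverse complement GACAAAGTGCCCTTTT is not present.
Both primers anneal to the bottom strand with 3' ends pointing the same way, so neither can prime synthesis back toward the other.

No product — both primers anneal to the same strand and extend in the same direction.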